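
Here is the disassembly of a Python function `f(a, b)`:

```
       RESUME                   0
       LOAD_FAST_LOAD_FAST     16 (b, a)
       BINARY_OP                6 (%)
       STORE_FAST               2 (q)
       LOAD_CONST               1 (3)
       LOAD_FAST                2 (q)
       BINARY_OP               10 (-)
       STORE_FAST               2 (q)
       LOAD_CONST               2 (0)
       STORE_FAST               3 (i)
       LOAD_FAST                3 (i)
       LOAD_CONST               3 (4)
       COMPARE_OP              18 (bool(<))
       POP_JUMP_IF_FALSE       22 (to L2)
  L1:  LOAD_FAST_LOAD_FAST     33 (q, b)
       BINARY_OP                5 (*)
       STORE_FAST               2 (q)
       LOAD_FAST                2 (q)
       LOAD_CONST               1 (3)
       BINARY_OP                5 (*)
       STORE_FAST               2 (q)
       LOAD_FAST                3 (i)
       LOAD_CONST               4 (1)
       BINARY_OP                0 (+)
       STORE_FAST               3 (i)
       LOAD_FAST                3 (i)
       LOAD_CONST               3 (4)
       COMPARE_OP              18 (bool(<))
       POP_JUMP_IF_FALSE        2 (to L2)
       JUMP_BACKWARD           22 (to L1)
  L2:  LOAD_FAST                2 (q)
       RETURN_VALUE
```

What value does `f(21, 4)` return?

LOAD_FAST_LOAD_FAST b,a → push 4,21
BINARY_OP % → 4 % 21 = 4
STORE_FAST q → q=4
LOAD_CONST → push 3
LOAD_FAST q → push 4
BINARY_OP - → 3 - 4 = -1
STORE_FAST q → q=-1
LOAD_CONST → push 0
STORE_FAST i → i=0
LOAD_FAST i → push 0
LOAD_CONST → push 4
COMPARE_OP bool(<) → 0 vs 4 = True
POP_JUMP_IF_FALSE → pop True; no jump
LOAD_FAST_LOAD_FAST q,b → push -1,4
BINARY_OP * → -1 * 4 = -4
STORE_FAST q → q=-4
LOAD_FAST q → push -4
LOAD_CONST → push 3
BINARY_OP * → -4 * 3 = -12
STORE_FAST q → q=-12
LOAD_FAST i → push 0
LOAD_CONST → push 1
BINARY_OP + → 0 + 1 = 1
STORE_FAST i → i=1
LOAD_FAST i → push 1
LOAD_CONST → push 4
COMPARE_OP bool(<) → 1 vs 4 = True
POP_JUMP_IF_FALSE → pop True; no jump
LOAD_FAST_LOAD_FAST q,b → push -12,4
BINARY_OP * → -12 * 4 = -48
STORE_FAST q → q=-48
LOAD_FAST q → push -48
LOAD_CONST → push 3
BINARY_OP * → -48 * 3 = -144
STORE_FAST q → q=-144
LOAD_FAST i → push 1
LOAD_CONST → push 1
BINARY_OP + → 1 + 1 = 2
STORE_FAST i → i=2
LOAD_FAST i → push 2
LOAD_CONST → push 4
COMPARE_OP bool(<) → 2 vs 4 = True
POP_JUMP_IF_FALSE → pop True; no jump
LOAD_FAST_LOAD_FAST q,b → push -144,4
BINARY_OP * → -144 * 4 = -576
STORE_FAST q → q=-576
LOAD_FAST q → push -576
LOAD_CONST → push 3
BINARY_OP * → -576 * 3 = -1728
STORE_FAST q → q=-1728
LOAD_FAST i → push 2
LOAD_CONST → push 1
BINARY_OP + → 2 + 1 = 3
STORE_FAST i → i=3
LOAD_FAST i → push 3
LOAD_CONST → push 4
COMPARE_OP bool(<) → 3 vs 4 = True
POP_JUMP_IF_FALSE → pop True; no jump
LOAD_FAST_LOAD_FAST q,b → push -1728,4
BINARY_OP * → -1728 * 4 = -6912
STORE_FAST q → q=-6912
LOAD_FAST q → push -6912
LOAD_CONST → push 3
BINARY_OP * → -6912 * 3 = -20736
STORE_FAST q → q=-20736
LOAD_FAST i → push 3
LOAD_CONST → push 1
BINARY_OP + → 3 + 1 = 4
STORE_FAST i → i=4
LOAD_FAST i → push 4
LOAD_CONST → push 4
COMPARE_OP bool(<) → 4 vs 4 = False
POP_JUMP_IF_FALSE → pop False; jump
LOAD_FAST q → push -20736
RETURN_VALUE → return -20736.

-20736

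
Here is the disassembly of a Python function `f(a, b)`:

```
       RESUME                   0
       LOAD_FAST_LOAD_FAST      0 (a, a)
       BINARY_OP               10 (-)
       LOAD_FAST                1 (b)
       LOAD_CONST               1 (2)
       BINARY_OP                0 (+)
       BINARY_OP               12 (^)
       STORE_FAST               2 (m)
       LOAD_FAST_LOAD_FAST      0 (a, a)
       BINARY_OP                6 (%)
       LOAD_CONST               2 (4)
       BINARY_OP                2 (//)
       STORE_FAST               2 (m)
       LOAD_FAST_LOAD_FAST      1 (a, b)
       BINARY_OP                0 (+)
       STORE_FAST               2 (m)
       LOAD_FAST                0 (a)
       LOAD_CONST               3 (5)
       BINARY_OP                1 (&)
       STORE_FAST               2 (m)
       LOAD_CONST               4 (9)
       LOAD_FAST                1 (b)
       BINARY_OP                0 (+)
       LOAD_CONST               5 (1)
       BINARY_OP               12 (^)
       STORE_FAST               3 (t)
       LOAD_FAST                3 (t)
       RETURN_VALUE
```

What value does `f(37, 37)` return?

LOAD_FAST_LOAD_FAST a,a → push 37,37. Stack: [37, 37]
BINARY_OP - → 37 - 37 = 0. Stack: [0]
LOAD_FAST b → push 37. Stack: [0, 37]
LOAD_CONST → push 2. Stack: [0, 37, 2]
BINARY_OP + → 37 + 2 = 39. Stack: [0, 39]
BINARY_OP ^ → 0 ^ 39 = 39. Stack: [39]
STORE_FAST m → m=39. Stack: []
LOAD_FAST_LOAD_FAST a,a → push 37,37. Stack: [37, 37]
BINARY_OP % → 37 % 37 = 0. Stack: [0]
LOAD_CONST → push 4. Stack: [0, 4]
BINARY_OP // → 0 // 4 = 0. Stack: [0]
STORE_FAST m → m=0. Stack: []
LOAD_FAST_LOAD_FAST a,b → push 37,37. Stack: [37, 37]
BINARY_OP + → 37 + 37 = 74. Stack: [74]
STORE_FAST m → m=74. Stack: []
LOAD_FAST a → push 37. Stack: [37]
LOAD_CONST → push 5. Stack: [37, 5]
BINARY_OP & → 37 & 5 = 5. Stack: [5]
STORE_FAST m → m=5. Stack: []
LOAD_CONST → push 9. Stack: [9]
LOAD_FAST b → push 37. Stack: [9, 37]
BINARY_OP + → 9 + 37 = 46. Stack: [46]
LOAD_CONST → push 1. Stack: [46, 1]
BINARY_OP ^ → 46 ^ 1 = 47. Stack: [47]
STORE_FAST t → t=47. Stack: []
LOAD_FAST t → push 47. Stack: [47]
RETURN_VALUE → return 47.

47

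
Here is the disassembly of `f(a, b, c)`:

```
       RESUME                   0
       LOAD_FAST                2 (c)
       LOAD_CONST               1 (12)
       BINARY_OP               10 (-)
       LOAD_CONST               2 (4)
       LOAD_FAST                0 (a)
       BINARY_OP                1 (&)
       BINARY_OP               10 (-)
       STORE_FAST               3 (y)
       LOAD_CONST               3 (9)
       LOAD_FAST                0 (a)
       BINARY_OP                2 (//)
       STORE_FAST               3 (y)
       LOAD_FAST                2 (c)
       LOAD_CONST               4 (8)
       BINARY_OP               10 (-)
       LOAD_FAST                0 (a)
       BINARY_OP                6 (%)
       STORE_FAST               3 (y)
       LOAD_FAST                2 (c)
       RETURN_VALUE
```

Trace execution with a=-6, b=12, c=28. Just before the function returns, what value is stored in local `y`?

-4

LOAD_FAST c → push 28. Stack: [28]
LOAD_CONST → push 12. Stack: [28, 12]
BINARY_OP - → 28 - 12 = 16. Stack: [16]
LOAD_CONST → push 4. Stack: [16, 4]
LOAD_FAST a → push -6. Stack: [16, 4, -6]
BINARY_OP & → 4 & -6 = 0. Stack: [16, 0]
BINARY_OP - → 16 - 0 = 16. Stack: [16]
STORE_FAST y → y=16. Stack: []
LOAD_CONST → push 9. Stack: [9]
LOAD_FAST a → push -6. Stack: [9, -6]
BINARY_OP // → 9 // -6 = -2. Stack: [-2]
STORE_FAST y → y=-2. Stack: []
LOAD_FAST c → push 28. Stack: [28]
LOAD_CONST → push 8. Stack: [28, 8]
BINARY_OP - → 28 - 8 = 20. Stack: [20]
LOAD_FAST a → push -6. Stack: [20, -6]
BINARY_OP % → 20 % -6 = -4. Stack: [-4]
STORE_FAST y → y=-4. Stack: []
LOAD_FAST c → push 28. Stack: [28]
RETURN_VALUE → return 28.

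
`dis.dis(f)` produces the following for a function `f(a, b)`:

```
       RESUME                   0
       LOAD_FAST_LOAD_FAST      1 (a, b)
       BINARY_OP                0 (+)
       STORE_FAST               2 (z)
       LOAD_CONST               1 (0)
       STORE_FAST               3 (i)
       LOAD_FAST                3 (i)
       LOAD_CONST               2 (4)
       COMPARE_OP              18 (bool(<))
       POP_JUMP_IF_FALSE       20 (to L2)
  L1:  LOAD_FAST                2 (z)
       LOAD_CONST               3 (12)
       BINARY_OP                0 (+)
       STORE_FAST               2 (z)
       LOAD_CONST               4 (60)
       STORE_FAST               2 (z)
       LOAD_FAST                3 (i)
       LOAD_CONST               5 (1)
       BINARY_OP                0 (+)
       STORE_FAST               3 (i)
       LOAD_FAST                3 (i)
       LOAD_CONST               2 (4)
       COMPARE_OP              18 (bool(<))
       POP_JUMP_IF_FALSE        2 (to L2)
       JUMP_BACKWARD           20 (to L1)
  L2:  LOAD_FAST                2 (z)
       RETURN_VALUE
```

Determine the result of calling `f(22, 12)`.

LOAD_FAST_LOAD_FAST a,b → push 22,12. Stack: [22, 12]
BINARY_OP + → 22 + 12 = 34. Stack: [34]
STORE_FAST z → z=34. Stack: []
LOAD_CONST → push 0. Stack: [0]
STORE_FAST i → i=0. Stack: []
LOAD_FAST i → push 0. Stack: [0]
LOAD_CONST → push 4. Stack: [0, 4]
COMPARE_OP bool(<) → 0 vs 4 = True. Stack: [True]
POP_JUMP_IF_FALSE → pop True; no jump. Stack: []
LOAD_FAST z → push 34. Stack: [34]
LOAD_CONST → push 12. Stack: [34, 12]
BINARY_OP + → 34 + 12 = 46. Stack: [46]
STORE_FAST z → z=46. Stack: []
LOAD_CONST → push 60. Stack: [60]
STORE_FAST z → z=60. Stack: []
LOAD_FAST i → push 0. Stack: [0]
LOAD_CONST → push 1. Stack: [0, 1]
BINARY_OP + → 0 + 1 = 1. Stack: [1]
STORE_FAST i → i=1. Stack: []
LOAD_FAST i → push 1. Stack: [1]
LOAD_CONST → push 4. Stack: [1, 4]
COMPARE_OP bool(<) → 1 vs 4 = True. Stack: [True]
POP_JUMP_IF_FALSE → pop True; no jump. Stack: []
LOAD_FAST z → push 60. Stack: [60]
LOAD_CONST → push 12. Stack: [60, 12]
BINARY_OP + → 60 + 12 = 72. Stack: [72]
STORE_FAST z → z=72. Stack: []
LOAD_CONST → push 60. Stack: [60]
STORE_FAST z → z=60. Stack: []
LOAD_FAST i → push 1. Stack: [1]
LOAD_CONST → push 1. Stack: [1, 1]
BINARY_OP + → 1 + 1 = 2. Stack: [2]
STORE_FAST i → i=2. Stack: []
LOAD_FAST i → push 2. Stack: [2]
LOAD_CONST → push 4. Stack: [2, 4]
COMPARE_OP bool(<) → 2 vs 4 = True. Stack: [True]
POP_JUMP_IF_FALSE → pop True; no jump. Stack: []
LOAD_FAST z → push 60. Stack: [60]
LOAD_CONST → push 12. Stack: [60, 12]
BINARY_OP + → 60 + 12 = 72. Stack: [72]
STORE_FAST z → z=72. Stack: []
LOAD_CONST → push 60. Stack: [60]
STORE_FAST z → z=60. Stack: []
LOAD_FAST i → push 2. Stack: [2]
LOAD_CONST → push 1. Stack: [2, 1]
BINARY_OP + → 2 + 1 = 3. Stack: [3]
STORE_FAST i → i=3. Stack: []
LOAD_FAST i → push 3. Stack: [3]
LOAD_CONST → push 4. Stack: [3, 4]
COMPARE_OP bool(<) → 3 vs 4 = True. Stack: [True]
POP_JUMP_IF_FALSE → pop True; no jump. Stack: []
LOAD_FAST z → push 60. Stack: [60]
LOAD_CONST → push 12. Stack: [60, 12]
BINARY_OP + → 60 + 12 = 72. Stack: [72]
STORE_FAST z → z=72. Stack: []
LOAD_CONST → push 60. Stack: [60]
STORE_FAST z → z=60. Stack: []
LOAD_FAST i → push 3. Stack: [3]
LOAD_CONST → push 1. Stack: [3, 1]
BINARY_OP + → 3 + 1 = 4. Stack: [4]
STORE_FAST i → i=4. Stack: []
LOAD_FAST i → push 4. Stack: [4]
LOAD_CONST → push 4. Stack: [4, 4]
COMPARE_OP bool(<) → 4 vs 4 = False. Stack: [False]
POP_JUMP_IF_FALSE → pop False; jump. Stack: []
LOAD_FAST z → push 60. Stack: [60]
RETURN_VALUE → return 60.

60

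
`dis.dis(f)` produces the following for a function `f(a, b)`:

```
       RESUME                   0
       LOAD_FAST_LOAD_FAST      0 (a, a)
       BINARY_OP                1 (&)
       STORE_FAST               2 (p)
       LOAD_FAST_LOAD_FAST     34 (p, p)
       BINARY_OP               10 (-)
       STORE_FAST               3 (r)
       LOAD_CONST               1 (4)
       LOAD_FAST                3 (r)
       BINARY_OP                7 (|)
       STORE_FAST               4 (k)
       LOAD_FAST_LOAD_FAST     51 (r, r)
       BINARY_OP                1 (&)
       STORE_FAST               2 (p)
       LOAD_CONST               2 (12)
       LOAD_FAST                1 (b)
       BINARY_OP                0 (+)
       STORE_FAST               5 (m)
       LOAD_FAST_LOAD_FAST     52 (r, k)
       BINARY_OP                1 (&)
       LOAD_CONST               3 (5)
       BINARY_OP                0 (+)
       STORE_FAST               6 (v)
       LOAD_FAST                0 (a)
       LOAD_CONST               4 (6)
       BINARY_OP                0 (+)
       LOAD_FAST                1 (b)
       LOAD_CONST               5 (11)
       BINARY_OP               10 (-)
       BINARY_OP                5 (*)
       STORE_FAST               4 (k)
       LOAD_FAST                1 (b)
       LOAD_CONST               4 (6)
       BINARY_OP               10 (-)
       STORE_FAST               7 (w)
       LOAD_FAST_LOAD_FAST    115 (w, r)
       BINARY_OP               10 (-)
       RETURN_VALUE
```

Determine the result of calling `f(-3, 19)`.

LOAD_FAST_LOAD_FAST a,a → push -3,-3. Stack: [-3, -3]
BINARY_OP & → -3 & -3 = -3. Stack: [-3]
STORE_FAST p → p=-3. Stack: []
LOAD_FAST_LOAD_FAST p,p → push -3,-3. Stack: [-3, -3]
BINARY_OP - → -3 - -3 = 0. Stack: [0]
STORE_FAST r → r=0. Stack: []
LOAD_CONST → push 4. Stack: [4]
LOAD_FAST r → push 0. Stack: [4, 0]
BINARY_OP | → 4 | 0 = 4. Stack: [4]
STORE_FAST k → k=4. Stack: []
LOAD_FAST_LOAD_FAST r,r → push 0,0. Stack: [0, 0]
BINARY_OP & → 0 & 0 = 0. Stack: [0]
STORE_FAST p → p=0. Stack: []
LOAD_CONST → push 12. Stack: [12]
LOAD_FAST b → push 19. Stack: [12, 19]
BINARY_OP + → 12 + 19 = 31. Stack: [31]
STORE_FAST m → m=31. Stack: []
LOAD_FAST_LOAD_FAST r,k → push 0,4. Stack: [0, 4]
BINARY_OP & → 0 & 4 = 0. Stack: [0]
LOAD_CONST → push 5. Stack: [0, 5]
BINARY_OP + → 0 + 5 = 5. Stack: [5]
STORE_FAST v → v=5. Stack: []
LOAD_FAST a → push -3. Stack: [-3]
LOAD_CONST → push 6. Stack: [-3, 6]
BINARY_OP + → -3 + 6 = 3. Stack: [3]
LOAD_FAST b → push 19. Stack: [3, 19]
LOAD_CONST → push 11. Stack: [3, 19, 11]
BINARY_OP - → 19 - 11 = 8. Stack: [3, 8]
BINARY_OP * → 3 * 8 = 24. Stack: [24]
STORE_FAST k → k=24. Stack: []
LOAD_FAST b → push 19. Stack: [19]
LOAD_CONST → push 6. Stack: [19, 6]
BINARY_OP - → 19 - 6 = 13. Stack: [13]
STORE_FAST w → w=13. Stack: []
LOAD_FAST_LOAD_FAST w,r → push 13,0. Stack: [13, 0]
BINARY_OP - → 13 - 0 = 13. Stack: [13]
RETURN_VALUE → return 13.

13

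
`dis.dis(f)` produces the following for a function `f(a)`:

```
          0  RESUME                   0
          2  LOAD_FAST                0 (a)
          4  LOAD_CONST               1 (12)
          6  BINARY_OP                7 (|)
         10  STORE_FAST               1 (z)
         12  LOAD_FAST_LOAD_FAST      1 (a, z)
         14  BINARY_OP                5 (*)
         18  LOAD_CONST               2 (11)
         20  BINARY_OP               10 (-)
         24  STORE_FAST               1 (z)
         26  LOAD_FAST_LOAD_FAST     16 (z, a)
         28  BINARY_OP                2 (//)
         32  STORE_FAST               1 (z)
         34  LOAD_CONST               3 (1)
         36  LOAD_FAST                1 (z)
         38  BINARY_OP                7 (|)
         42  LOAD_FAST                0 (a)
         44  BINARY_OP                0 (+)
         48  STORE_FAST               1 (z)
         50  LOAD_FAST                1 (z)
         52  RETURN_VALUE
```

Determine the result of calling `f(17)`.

LOAD_FAST a → push 17. Stack: [17]
LOAD_CONST → push 12. Stack: [17, 12]
BINARY_OP | → 17 | 12 = 29. Stack: [29]
STORE_FAST z → z=29. Stack: []
LOAD_FAST_LOAD_FAST a,z → push 17,29. Stack: [17, 29]
BINARY_OP * → 17 * 29 = 493. Stack: [493]
LOAD_CONST → push 11. Stack: [493, 11]
BINARY_OP - → 493 - 11 = 482. Stack: [482]
STORE_FAST z → z=482. Stack: []
LOAD_FAST_LOAD_FAST z,a → push 482,17. Stack: [482, 17]
BINARY_OP // → 482 // 17 = 28. Stack: [28]
STORE_FAST z → z=28. Stack: []
LOAD_CONST → push 1. Stack: [1]
LOAD_FAST z → push 28. Stack: [1, 28]
BINARY_OP | → 1 | 28 = 29. Stack: [29]
LOAD_FAST a → push 17. Stack: [29, 17]
BINARY_OP + → 29 + 17 = 46. Stack: [46]
STORE_FAST z → z=46. Stack: []
LOAD_FAST z → push 46. Stack: [46]
RETURN_VALUE → return 46.

46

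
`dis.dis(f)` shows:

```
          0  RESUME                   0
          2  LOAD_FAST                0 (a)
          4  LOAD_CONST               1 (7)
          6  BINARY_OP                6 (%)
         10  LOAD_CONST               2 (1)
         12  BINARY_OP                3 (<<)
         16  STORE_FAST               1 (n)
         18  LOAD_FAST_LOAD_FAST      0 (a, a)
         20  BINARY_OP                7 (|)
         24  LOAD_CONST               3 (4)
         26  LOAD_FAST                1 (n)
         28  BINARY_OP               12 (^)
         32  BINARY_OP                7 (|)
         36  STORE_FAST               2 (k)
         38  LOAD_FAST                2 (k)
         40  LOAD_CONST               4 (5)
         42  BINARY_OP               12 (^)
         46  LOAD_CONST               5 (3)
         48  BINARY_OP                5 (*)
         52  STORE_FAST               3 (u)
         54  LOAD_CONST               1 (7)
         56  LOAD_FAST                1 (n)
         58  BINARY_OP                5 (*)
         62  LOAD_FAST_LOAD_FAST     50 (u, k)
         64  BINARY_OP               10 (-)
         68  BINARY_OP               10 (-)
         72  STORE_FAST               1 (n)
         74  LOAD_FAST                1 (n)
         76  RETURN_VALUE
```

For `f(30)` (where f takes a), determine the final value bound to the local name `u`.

LOAD_FAST a → push 30. Stack: [30]
LOAD_CONST → push 7. Stack: [30, 7]
BINARY_OP % → 30 % 7 = 2. Stack: [2]
LOAD_CONST → push 1. Stack: [2, 1]
BINARY_OP << → 2 << 1 = 4. Stack: [4]
STORE_FAST n → n=4. Stack: []
LOAD_FAST_LOAD_FAST a,a → push 30,30. Stack: [30, 30]
BINARY_OP | → 30 | 30 = 30. Stack: [30]
LOAD_CONST → push 4. Stack: [30, 4]
LOAD_FAST n → push 4. Stack: [30, 4, 4]
BINARY_OP ^ → 4 ^ 4 = 0. Stack: [30, 0]
BINARY_OP | → 30 | 0 = 30. Stack: [30]
STORE_FAST k → k=30. Stack: []
LOAD_FAST k → push 30. Stack: [30]
LOAD_CONST → push 5. Stack: [30, 5]
BINARY_OP ^ → 30 ^ 5 = 27. Stack: [27]
LOAD_CONST → push 3. Stack: [27, 3]
BINARY_OP * → 27 * 3 = 81. Stack: [81]
STORE_FAST u → u=81. Stack: []
LOAD_CONST → push 7. Stack: [7]
LOAD_FAST n → push 4. Stack: [7, 4]
BINARY_OP * → 7 * 4 = 28. Stack: [28]
LOAD_FAST_LOAD_FAST u,k → push 81,30. Stack: [28, 81, 30]
BINARY_OP - → 81 - 30 = 51. Stack: [28, 51]
BINARY_OP - → 28 - 51 = -23. Stack: [-23]
STORE_FAST n → n=-23. Stack: []
LOAD_FAST n → push -23. Stack: [-23]
RETURN_VALUE → return -23.

81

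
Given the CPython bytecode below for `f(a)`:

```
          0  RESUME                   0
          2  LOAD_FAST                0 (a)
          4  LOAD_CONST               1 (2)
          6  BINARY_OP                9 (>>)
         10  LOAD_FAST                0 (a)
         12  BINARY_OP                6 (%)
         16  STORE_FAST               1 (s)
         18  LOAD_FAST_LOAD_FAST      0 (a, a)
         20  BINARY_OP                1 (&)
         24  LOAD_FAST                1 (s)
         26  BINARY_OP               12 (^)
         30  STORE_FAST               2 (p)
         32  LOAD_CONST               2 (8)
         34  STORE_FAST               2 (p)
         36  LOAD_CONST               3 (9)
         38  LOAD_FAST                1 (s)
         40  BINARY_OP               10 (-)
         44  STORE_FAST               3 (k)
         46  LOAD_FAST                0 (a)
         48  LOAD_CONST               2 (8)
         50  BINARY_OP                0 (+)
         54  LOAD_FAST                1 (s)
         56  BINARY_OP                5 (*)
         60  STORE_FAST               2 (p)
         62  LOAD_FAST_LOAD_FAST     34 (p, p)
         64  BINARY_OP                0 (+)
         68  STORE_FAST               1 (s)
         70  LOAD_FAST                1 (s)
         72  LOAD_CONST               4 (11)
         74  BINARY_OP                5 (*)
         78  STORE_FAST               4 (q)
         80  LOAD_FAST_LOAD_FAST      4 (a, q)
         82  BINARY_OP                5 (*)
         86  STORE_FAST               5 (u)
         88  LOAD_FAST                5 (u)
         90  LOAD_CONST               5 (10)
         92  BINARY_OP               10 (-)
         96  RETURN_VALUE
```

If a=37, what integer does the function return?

329660

LOAD_FAST a → push 37. Stack: [37]
LOAD_CONST → push 2. Stack: [37, 2]
BINARY_OP >> → 37 >> 2 = 9. Stack: [9]
LOAD_FAST a → push 37. Stack: [9, 37]
BINARY_OP % → 9 % 37 = 9. Stack: [9]
STORE_FAST s → s=9. Stack: []
LOAD_FAST_LOAD_FAST a,a → push 37,37. Stack: [37, 37]
BINARY_OP & → 37 & 37 = 37. Stack: [37]
LOAD_FAST s → push 9. Stack: [37, 9]
BINARY_OP ^ → 37 ^ 9 = 44. Stack: [44]
STORE_FAST p → p=44. Stack: []
LOAD_CONST → push 8. Stack: [8]
STORE_FAST p → p=8. Stack: []
LOAD_CONST → push 9. Stack: [9]
LOAD_FAST s → push 9. Stack: [9, 9]
BINARY_OP - → 9 - 9 = 0. Stack: [0]
STORE_FAST k → k=0. Stack: []
LOAD_FAST a → push 37. Stack: [37]
LOAD_CONST → push 8. Stack: [37, 8]
BINARY_OP + → 37 + 8 = 45. Stack: [45]
LOAD_FAST s → push 9. Stack: [45, 9]
BINARY_OP * → 45 * 9 = 405. Stack: [405]
STORE_FAST p → p=405. Stack: []
LOAD_FAST_LOAD_FAST p,p → push 405,405. Stack: [405, 405]
BINARY_OP + → 405 + 405 = 810. Stack: [810]
STORE_FAST s → s=810. Stack: []
LOAD_FAST s → push 810. Stack: [810]
LOAD_CONST → push 11. Stack: [810, 11]
BINARY_OP * → 810 * 11 = 8910. Stack: [8910]
STORE_FAST q → q=8910. Stack: []
LOAD_FAST_LOAD_FAST a,q → push 37,8910. Stack: [37, 8910]
BINARY_OP * → 37 * 8910 = 329670. Stack: [329670]
STORE_FAST u → u=329670. Stack: []
LOAD_FAST u → push 329670. Stack: [329670]
LOAD_CONST → push 10. Stack: [329670, 10]
BINARY_OP - → 329670 - 10 = 329660. Stack: [329660]
RETURN_VALUE → return 329660.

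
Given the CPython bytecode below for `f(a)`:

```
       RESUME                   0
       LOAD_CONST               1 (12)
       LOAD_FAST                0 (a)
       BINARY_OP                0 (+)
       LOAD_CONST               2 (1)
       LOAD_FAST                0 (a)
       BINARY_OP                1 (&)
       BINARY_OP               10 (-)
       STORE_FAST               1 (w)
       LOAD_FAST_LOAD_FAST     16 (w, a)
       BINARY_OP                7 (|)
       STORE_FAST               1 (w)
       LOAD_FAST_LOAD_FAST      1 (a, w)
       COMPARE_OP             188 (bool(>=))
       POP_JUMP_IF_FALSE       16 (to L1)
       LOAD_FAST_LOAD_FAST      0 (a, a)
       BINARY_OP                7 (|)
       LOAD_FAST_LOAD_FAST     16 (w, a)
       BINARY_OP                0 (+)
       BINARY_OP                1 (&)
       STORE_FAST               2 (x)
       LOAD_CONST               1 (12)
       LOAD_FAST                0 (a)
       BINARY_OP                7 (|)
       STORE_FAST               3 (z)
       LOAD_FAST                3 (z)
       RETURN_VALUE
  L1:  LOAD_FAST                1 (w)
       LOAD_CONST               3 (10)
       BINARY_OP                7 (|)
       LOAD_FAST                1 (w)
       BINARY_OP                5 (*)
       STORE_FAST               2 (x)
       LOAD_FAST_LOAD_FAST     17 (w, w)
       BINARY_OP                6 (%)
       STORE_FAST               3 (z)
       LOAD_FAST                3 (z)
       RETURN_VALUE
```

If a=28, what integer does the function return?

LOAD_CONST → push 12. Stack: [12]
LOAD_FAST a → push 28. Stack: [12, 28]
BINARY_OP + → 12 + 28 = 40. Stack: [40]
LOAD_CONST → push 1. Stack: [40, 1]
LOAD_FAST a → push 28. Stack: [40, 1, 28]
BINARY_OP & → 1 & 28 = 0. Stack: [40, 0]
BINARY_OP - → 40 - 0 = 40. Stack: [40]
STORE_FAST w → w=40. Stack: []
LOAD_FAST_LOAD_FAST w,a → push 40,28. Stack: [40, 28]
BINARY_OP | → 40 | 28 = 60. Stack: [60]
STORE_FAST w → w=60. Stack: []
LOAD_FAST_LOAD_FAST a,w → push 28,60. Stack: [28, 60]
COMPARE_OP bool(>=) → 28 vs 60 = False. Stack: [False]
POP_JUMP_IF_FALSE → pop False; jump. Stack: []
LOAD_FAST w → push 60. Stack: [60]
LOAD_CONST → push 10. Stack: [60, 10]
BINARY_OP | → 60 | 10 = 62. Stack: [62]
LOAD_FAST w → push 60. Stack: [62, 60]
BINARY_OP * → 62 * 60 = 3720. Stack: [3720]
STORE_FAST x → x=3720. Stack: []
LOAD_FAST_LOAD_FAST w,w → push 60,60. Stack: [60, 60]
BINARY_OP % → 60 % 60 = 0. Stack: [0]
STORE_FAST z → z=0. Stack: []
LOAD_FAST z → push 0. Stack: [0]
RETURN_VALUE → return 0.

0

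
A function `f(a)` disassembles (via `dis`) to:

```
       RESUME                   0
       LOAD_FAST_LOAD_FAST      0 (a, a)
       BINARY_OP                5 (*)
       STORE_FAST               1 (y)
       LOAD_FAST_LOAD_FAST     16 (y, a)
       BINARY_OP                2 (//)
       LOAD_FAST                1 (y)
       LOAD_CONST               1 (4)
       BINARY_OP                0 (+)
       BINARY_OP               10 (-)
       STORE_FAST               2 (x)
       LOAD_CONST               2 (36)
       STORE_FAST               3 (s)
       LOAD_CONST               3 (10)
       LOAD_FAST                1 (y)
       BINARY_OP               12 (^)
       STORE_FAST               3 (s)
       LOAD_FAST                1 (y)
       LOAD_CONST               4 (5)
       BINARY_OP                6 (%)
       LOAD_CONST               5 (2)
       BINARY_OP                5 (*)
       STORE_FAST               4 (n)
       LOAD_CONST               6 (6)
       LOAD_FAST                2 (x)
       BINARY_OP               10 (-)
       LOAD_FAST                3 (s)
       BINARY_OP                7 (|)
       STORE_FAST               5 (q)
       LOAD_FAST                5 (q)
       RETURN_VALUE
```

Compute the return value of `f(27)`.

731

LOAD_FAST_LOAD_FAST a,a → push 27,27. Stack: [27, 27]
BINARY_OP * → 27 * 27 = 729. Stack: [729]
STORE_FAST y → y=729. Stack: []
LOAD_FAST_LOAD_FAST y,a → push 729,27. Stack: [729, 27]
BINARY_OP // → 729 // 27 = 27. Stack: [27]
LOAD_FAST y → push 729. Stack: [27, 729]
LOAD_CONST → push 4. Stack: [27, 729, 4]
BINARY_OP + → 729 + 4 = 733. Stack: [27, 733]
BINARY_OP - → 27 - 733 = -706. Stack: [-706]
STORE_FAST x → x=-706. Stack: []
LOAD_CONST → push 36. Stack: [36]
STORE_FAST s → s=36. Stack: []
LOAD_CONST → push 10. Stack: [10]
LOAD_FAST y → push 729. Stack: [10, 729]
BINARY_OP ^ → 10 ^ 729 = 723. Stack: [723]
STORE_FAST s → s=723. Stack: []
LOAD_FAST y → push 729. Stack: [729]
LOAD_CONST → push 5. Stack: [729, 5]
BINARY_OP % → 729 % 5 = 4. Stack: [4]
LOAD_CONST → push 2. Stack: [4, 2]
BINARY_OP * → 4 * 2 = 8. Stack: [8]
STORE_FAST n → n=8. Stack: []
LOAD_CONST → push 6. Stack: [6]
LOAD_FAST x → push -706. Stack: [6, -706]
BINARY_OP - → 6 - -706 = 712. Stack: [712]
LOAD_FAST s → push 723. Stack: [712, 723]
BINARY_OP | → 712 | 723 = 731. Stack: [731]
STORE_FAST q → q=731. Stack: []
LOAD_FAST q → push 731. Stack: [731]
RETURN_VALUE → return 731.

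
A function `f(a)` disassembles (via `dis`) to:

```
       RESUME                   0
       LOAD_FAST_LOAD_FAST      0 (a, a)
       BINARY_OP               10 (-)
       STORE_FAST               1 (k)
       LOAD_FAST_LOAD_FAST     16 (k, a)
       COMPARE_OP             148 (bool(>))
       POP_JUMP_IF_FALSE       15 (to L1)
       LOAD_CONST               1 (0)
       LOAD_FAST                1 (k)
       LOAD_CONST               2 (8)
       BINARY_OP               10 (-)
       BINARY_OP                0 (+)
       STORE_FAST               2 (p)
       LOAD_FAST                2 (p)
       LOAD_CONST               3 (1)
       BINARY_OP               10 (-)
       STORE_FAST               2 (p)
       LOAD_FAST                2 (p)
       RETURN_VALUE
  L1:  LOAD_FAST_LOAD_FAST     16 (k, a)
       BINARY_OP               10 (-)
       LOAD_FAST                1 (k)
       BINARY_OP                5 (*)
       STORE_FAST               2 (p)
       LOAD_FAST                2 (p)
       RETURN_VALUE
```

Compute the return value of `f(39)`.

LOAD_FAST_LOAD_FAST a,a → push 39,39. Stack: [39, 39]
BINARY_OP - → 39 - 39 = 0. Stack: [0]
STORE_FAST k → k=0. Stack: []
LOAD_FAST_LOAD_FAST k,a → push 0,39. Stack: [0, 39]
COMPARE_OP bool(>) → 0 vs 39 = False. Stack: [False]
POP_JUMP_IF_FALSE → pop False; jump. Stack: []
LOAD_FAST_LOAD_FAST k,a → push 0,39. Stack: [0, 39]
BINARY_OP - → 0 - 39 = -39. Stack: [-39]
LOAD_FAST k → push 0. Stack: [-39, 0]
BINARY_OP * → -39 * 0 = 0. Stack: [0]
STORE_FAST p → p=0. Stack: []
LOAD_FAST p → push 0. Stack: [0]
RETURN_VALUE → return 0.

0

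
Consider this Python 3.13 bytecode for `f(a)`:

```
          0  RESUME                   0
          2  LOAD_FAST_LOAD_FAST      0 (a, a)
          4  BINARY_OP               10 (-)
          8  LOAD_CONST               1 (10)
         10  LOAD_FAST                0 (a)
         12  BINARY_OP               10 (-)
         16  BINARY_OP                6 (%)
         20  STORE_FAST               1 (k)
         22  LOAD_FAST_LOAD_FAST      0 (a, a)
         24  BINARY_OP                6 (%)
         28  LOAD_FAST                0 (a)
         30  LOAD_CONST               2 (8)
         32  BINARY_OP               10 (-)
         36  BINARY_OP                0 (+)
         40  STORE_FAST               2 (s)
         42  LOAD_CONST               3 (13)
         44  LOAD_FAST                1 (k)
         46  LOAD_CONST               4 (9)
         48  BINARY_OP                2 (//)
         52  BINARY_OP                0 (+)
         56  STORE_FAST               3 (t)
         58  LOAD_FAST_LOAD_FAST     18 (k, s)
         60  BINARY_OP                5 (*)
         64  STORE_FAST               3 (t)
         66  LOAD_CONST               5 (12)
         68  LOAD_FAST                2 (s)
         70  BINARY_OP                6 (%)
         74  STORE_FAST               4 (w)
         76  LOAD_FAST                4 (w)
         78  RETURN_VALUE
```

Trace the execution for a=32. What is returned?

12

LOAD_FAST_LOAD_FAST a,a → push 32,32. Stack: [32, 32]
BINARY_OP - → 32 - 32 = 0. Stack: [0]
LOAD_CONST → push 10. Stack: [0, 10]
LOAD_FAST a → push 32. Stack: [0, 10, 32]
BINARY_OP - → 10 - 32 = -22. Stack: [0, -22]
BINARY_OP % → 0 % -22 = 0. Stack: [0]
STORE_FAST k → k=0. Stack: []
LOAD_FAST_LOAD_FAST a,a → push 32,32. Stack: [32, 32]
BINARY_OP % → 32 % 32 = 0. Stack: [0]
LOAD_FAST a → push 32. Stack: [0, 32]
LOAD_CONST → push 8. Stack: [0, 32, 8]
BINARY_OP - → 32 - 8 = 24. Stack: [0, 24]
BINARY_OP + → 0 + 24 = 24. Stack: [24]
STORE_FAST s → s=24. Stack: []
LOAD_CONST → push 13. Stack: [13]
LOAD_FAST k → push 0. Stack: [13, 0]
LOAD_CONST → push 9. Stack: [13, 0, 9]
BINARY_OP // → 0 // 9 = 0. Stack: [13, 0]
BINARY_OP + → 13 + 0 = 13. Stack: [13]
STORE_FAST t → t=13. Stack: []
LOAD_FAST_LOAD_FAST k,s → push 0,24. Stack: [0, 24]
BINARY_OP * → 0 * 24 = 0. Stack: [0]
STORE_FAST t → t=0. Stack: []
LOAD_CONST → push 12. Stack: [12]
LOAD_FAST s → push 24. Stack: [12, 24]
BINARY_OP % → 12 % 24 = 12. Stack: [12]
STORE_FAST w → w=12. Stack: []
LOAD_FAST w → push 12. Stack: [12]
RETURN_VALUE → return 12.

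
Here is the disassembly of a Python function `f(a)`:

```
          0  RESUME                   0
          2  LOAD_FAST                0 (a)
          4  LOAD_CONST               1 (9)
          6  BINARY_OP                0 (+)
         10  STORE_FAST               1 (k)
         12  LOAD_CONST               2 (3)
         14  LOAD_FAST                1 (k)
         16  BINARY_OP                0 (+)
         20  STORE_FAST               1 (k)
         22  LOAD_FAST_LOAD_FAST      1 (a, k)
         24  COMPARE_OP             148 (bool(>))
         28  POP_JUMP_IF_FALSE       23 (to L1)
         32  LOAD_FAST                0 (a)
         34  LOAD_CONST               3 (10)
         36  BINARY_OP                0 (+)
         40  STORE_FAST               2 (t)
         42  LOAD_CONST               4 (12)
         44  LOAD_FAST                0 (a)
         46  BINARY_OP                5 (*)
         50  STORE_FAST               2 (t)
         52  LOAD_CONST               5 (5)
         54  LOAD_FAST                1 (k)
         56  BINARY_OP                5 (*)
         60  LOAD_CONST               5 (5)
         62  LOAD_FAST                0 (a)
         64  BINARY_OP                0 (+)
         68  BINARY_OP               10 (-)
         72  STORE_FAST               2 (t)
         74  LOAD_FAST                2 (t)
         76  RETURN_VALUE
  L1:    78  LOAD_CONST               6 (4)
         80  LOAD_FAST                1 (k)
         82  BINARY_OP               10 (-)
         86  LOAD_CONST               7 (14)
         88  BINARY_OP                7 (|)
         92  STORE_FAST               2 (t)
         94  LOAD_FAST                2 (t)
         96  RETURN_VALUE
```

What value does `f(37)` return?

-33

LOAD_FAST a → push 37. Stack: [37]
LOAD_CONST → push 9. Stack: [37, 9]
BINARY_OP + → 37 + 9 = 46. Stack: [46]
STORE_FAST k → k=46. Stack: []
LOAD_CONST → push 3. Stack: [3]
LOAD_FAST k → push 46. Stack: [3, 46]
BINARY_OP + → 3 + 46 = 49. Stack: [49]
STORE_FAST k → k=49. Stack: []
LOAD_FAST_LOAD_FAST a,k → push 37,49. Stack: [37, 49]
COMPARE_OP bool(>) → 37 vs 49 = False. Stack: [False]
POP_JUMP_IF_FALSE → pop False; jump. Stack: []
LOAD_CONST → push 4. Stack: [4]
LOAD_FAST k → push 49. Stack: [4, 49]
BINARY_OP - → 4 - 49 = -45. Stack: [-45]
LOAD_CONST → push 14. Stack: [-45, 14]
BINARY_OP | → -45 | 14 = -33. Stack: [-33]
STORE_FAST t → t=-33. Stack: []
LOAD_FAST t → push -33. Stack: [-33]
RETURN_VALUE → return -33.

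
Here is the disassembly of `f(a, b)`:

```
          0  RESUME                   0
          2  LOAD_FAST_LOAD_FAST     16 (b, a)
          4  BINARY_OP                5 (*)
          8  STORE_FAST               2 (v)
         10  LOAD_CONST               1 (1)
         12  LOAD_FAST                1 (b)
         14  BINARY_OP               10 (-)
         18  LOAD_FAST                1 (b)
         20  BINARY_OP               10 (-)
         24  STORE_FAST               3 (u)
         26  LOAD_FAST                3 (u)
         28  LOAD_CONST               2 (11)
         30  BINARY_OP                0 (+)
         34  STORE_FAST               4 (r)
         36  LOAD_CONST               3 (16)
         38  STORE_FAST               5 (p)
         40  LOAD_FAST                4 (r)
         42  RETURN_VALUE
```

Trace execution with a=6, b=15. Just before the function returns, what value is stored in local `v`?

90

LOAD_FAST_LOAD_FAST b,a → push 15,6. Stack: [15, 6]
BINARY_OP * → 15 * 6 = 90. Stack: [90]
STORE_FAST v → v=90. Stack: []
LOAD_CONST → push 1. Stack: [1]
LOAD_FAST b → push 15. Stack: [1, 15]
BINARY_OP - → 1 - 15 = -14. Stack: [-14]
LOAD_FAST b → push 15. Stack: [-14, 15]
BINARY_OP - → -14 - 15 = -29. Stack: [-29]
STORE_FAST u → u=-29. Stack: []
LOAD_FAST u → push -29. Stack: [-29]
LOAD_CONST → push 11. Stack: [-29, 11]
BINARY_OP + → -29 + 11 = -18. Stack: [-18]
STORE_FAST r → r=-18. Stack: []
LOAD_CONST → push 16. Stack: [16]
STORE_FAST p → p=16. Stack: []
LOAD_FAST r → push -18. Stack: [-18]
RETURN_VALUE → return -18.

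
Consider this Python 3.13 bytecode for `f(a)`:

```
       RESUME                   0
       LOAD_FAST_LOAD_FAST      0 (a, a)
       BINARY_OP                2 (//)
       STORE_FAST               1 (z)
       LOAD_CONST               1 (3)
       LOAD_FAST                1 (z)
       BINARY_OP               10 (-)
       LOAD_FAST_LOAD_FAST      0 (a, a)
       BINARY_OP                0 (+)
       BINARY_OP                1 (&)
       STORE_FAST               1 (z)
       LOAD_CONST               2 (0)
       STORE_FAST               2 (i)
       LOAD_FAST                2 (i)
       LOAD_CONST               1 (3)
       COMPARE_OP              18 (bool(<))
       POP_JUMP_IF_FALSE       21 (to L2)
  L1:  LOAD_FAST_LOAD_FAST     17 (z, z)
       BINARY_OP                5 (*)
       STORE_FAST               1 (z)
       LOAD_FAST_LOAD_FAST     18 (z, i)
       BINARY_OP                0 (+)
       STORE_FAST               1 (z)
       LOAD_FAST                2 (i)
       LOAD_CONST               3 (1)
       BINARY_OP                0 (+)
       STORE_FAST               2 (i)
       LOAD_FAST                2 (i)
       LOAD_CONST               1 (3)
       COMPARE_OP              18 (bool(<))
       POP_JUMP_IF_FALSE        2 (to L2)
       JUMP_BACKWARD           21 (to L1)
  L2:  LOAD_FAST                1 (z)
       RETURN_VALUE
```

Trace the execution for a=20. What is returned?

3

LOAD_FAST_LOAD_FAST a,a → push 20,20. Stack: [20, 20]
BINARY_OP // → 20 // 20 = 1. Stack: [1]
STORE_FAST z → z=1. Stack: []
LOAD_CONST → push 3. Stack: [3]
LOAD_FAST z → push 1. Stack: [3, 1]
BINARY_OP - → 3 - 1 = 2. Stack: [2]
LOAD_FAST_LOAD_FAST a,a → push 20,20. Stack: [2, 20, 20]
BINARY_OP + → 20 + 20 = 40. Stack: [2, 40]
BINARY_OP & → 2 & 40 = 0. Stack: [0]
STORE_FAST z → z=0. Stack: []
LOAD_CONST → push 0. Stack: [0]
STORE_FAST i → i=0. Stack: []
LOAD_FAST i → push 0. Stack: [0]
LOAD_CONST → push 3. Stack: [0, 3]
COMPARE_OP bool(<) → 0 vs 3 = True. Stack: [True]
POP_JUMP_IF_FALSE → pop True; no jump. Stack: []
LOAD_FAST_LOAD_FAST z,z → push 0,0. Stack: [0, 0]
BINARY_OP * → 0 * 0 = 0. Stack: [0]
STORE_FAST z → z=0. Stack: []
LOAD_FAST_LOAD_FAST z,i → push 0,0. Stack: [0, 0]
BINARY_OP + → 0 + 0 = 0. Stack: [0]
STORE_FAST z → z=0. Stack: []
LOAD_FAST i → push 0. Stack: [0]
LOAD_CONST → push 1. Stack: [0, 1]
BINARY_OP + → 0 + 1 = 1. Stack: [1]
STORE_FAST i → i=1. Stack: []
LOAD_FAST i → push 1. Stack: [1]
LOAD_CONST → push 3. Stack: [1, 3]
COMPARE_OP bool(<) → 1 vs 3 = True. Stack: [True]
POP_JUMP_IF_FALSE → pop True; no jump. Stack: []
LOAD_FAST_LOAD_FAST z,z → push 0,0. Stack: [0, 0]
BINARY_OP * → 0 * 0 = 0. Stack: [0]
STORE_FAST z → z=0. Stack: []
LOAD_FAST_LOAD_FAST z,i → push 0,1. Stack: [0, 1]
BINARY_OP + → 0 + 1 = 1. Stack: [1]
STORE_FAST z → z=1. Stack: []
LOAD_FAST i → push 1. Stack: [1]
LOAD_CONST → push 1. Stack: [1, 1]
BINARY_OP + → 1 + 1 = 2. Stack: [2]
STORE_FAST i → i=2. Stack: []
LOAD_FAST i → push 2. Stack: [2]
LOAD_CONST → push 3. Stack: [2, 3]
COMPARE_OP bool(<) → 2 vs 3 = True. Stack: [True]
POP_JUMP_IF_FALSE → pop True; no jump. Stack: []
LOAD_FAST_LOAD_FAST z,z → push 1,1. Stack: [1, 1]
BINARY_OP * → 1 * 1 = 1. Stack: [1]
STORE_FAST z → z=1. Stack: []
LOAD_FAST_LOAD_FAST z,i → push 1,2. Stack: [1, 2]
BINARY_OP + → 1 + 2 = 3. Stack: [3]
STORE_FAST z → z=3. Stack: []
LOAD_FAST i → push 2. Stack: [2]
LOAD_CONST → push 1. Stack: [2, 1]
BINARY_OP + → 2 + 1 = 3. Stack: [3]
STORE_FAST i → i=3. Stack: []
LOAD_FAST i → push 3. Stack: [3]
LOAD_CONST → push 3. Stack: [3, 3]
COMPARE_OP bool(<) → 3 vs 3 = False. Stack: [False]
POP_JUMP_IF_FALSE → pop False; jump. Stack: []
LOAD_FAST z → push 3. Stack: [3]
RETURN_VALUE → return 3.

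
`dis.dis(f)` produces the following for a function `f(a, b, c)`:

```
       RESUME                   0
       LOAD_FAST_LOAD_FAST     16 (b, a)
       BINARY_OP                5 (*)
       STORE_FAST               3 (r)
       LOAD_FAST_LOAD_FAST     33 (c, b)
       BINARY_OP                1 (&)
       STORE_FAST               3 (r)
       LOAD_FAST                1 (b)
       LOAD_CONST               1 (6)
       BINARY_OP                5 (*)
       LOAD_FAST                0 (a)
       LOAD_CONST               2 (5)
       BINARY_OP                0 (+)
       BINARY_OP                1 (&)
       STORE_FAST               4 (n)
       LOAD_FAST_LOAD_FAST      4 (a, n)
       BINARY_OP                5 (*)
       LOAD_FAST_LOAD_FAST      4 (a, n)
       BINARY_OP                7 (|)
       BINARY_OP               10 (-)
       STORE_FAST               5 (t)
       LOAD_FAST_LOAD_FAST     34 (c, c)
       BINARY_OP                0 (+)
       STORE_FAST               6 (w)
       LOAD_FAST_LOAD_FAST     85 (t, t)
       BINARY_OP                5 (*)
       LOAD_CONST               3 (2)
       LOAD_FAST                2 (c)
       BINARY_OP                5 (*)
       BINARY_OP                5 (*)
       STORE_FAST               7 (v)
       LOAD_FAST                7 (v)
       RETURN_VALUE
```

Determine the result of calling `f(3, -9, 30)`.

10140

LOAD_FAST_LOAD_FAST b,a → push -9,3. Stack: [-9, 3]
BINARY_OP * → -9 * 3 = -27. Stack: [-27]
STORE_FAST r → r=-27. Stack: []
LOAD_FAST_LOAD_FAST c,b → push 30,-9. Stack: [30, -9]
BINARY_OP & → 30 & -9 = 22. Stack: [22]
STORE_FAST r → r=22. Stack: []
LOAD_FAST b → push -9. Stack: [-9]
LOAD_CONST → push 6. Stack: [-9, 6]
BINARY_OP * → -9 * 6 = -54. Stack: [-54]
LOAD_FAST a → push 3. Stack: [-54, 3]
LOAD_CONST → push 5. Stack: [-54, 3, 5]
BINARY_OP + → 3 + 5 = 8. Stack: [-54, 8]
BINARY_OP & → -54 & 8 = 8. Stack: [8]
STORE_FAST n → n=8. Stack: []
LOAD_FAST_LOAD_FAST a,n → push 3,8. Stack: [3, 8]
BINARY_OP * → 3 * 8 = 24. Stack: [24]
LOAD_FAST_LOAD_FAST a,n → push 3,8. Stack: [24, 3, 8]
BINARY_OP | → 3 | 8 = 11. Stack: [24, 11]
BINARY_OP - → 24 - 11 = 13. Stack: [13]
STORE_FAST t → t=13. Stack: []
LOAD_FAST_LOAD_FAST c,c → push 30,30. Stack: [30, 30]
BINARY_OP + → 30 + 30 = 60. Stack: [60]
STORE_FAST w → w=60. Stack: []
LOAD_FAST_LOAD_FAST t,t → push 13,13. Stack: [13, 13]
BINARY_OP * → 13 * 13 = 169. Stack: [169]
LOAD_CONST → push 2. Stack: [169, 2]
LOAD_FAST c → push 30. Stack: [169, 2, 30]
BINARY_OP * → 2 * 30 = 60. Stack: [169, 60]
BINARY_OP * → 169 * 60 = 10140. Stack: [10140]
STORE_FAST v → v=10140. Stack: []
LOAD_FAST v → push 10140. Stack: [10140]
RETURN_VALUE → return 10140.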